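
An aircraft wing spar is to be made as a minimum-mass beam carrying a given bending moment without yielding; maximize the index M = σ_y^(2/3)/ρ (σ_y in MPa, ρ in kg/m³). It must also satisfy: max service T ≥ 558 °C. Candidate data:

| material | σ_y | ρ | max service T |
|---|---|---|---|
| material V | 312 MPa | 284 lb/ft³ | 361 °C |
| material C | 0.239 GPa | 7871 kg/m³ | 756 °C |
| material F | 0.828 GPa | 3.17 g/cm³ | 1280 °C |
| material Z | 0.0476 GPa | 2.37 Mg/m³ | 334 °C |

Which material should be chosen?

material F

Screen on constraints: max service T ≥ 558 °C. Survivors: material C, material F.
Putting every candidate on a common basis:
  material C: σ_y = 239.0 MPa, ρ = 7871 kg/m³
  material F: σ_y = 828.0 MPa, ρ = 3170 kg/m³
  material F: M = 27.8×10⁻³
  material C: M = 4.89×10⁻³
Material F has the largest M.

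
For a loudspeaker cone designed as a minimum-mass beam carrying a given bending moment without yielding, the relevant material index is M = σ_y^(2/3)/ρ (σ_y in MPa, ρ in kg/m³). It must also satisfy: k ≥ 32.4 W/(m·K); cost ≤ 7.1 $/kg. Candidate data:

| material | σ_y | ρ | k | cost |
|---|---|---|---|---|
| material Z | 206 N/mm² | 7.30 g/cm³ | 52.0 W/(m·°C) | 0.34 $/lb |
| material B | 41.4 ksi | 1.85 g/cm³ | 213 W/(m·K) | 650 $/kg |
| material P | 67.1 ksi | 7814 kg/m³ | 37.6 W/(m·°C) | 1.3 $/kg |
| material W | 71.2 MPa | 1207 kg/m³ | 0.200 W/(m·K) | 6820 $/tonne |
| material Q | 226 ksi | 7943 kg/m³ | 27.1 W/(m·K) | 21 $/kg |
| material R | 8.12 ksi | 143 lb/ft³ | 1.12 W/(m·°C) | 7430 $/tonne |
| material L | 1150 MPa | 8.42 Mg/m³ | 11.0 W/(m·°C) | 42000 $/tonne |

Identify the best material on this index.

material P

Screen on constraints: k ≥ 32.4 W/(m·K); cost ≤ 7.1 $/kg. Survivors: material Z, material P.
Convert each candidate to consistent units, then evaluate M:
  material Z: σ_y = 206.0 MPa, ρ = 7300 kg/m³
  material P: σ_y = 462.6 MPa, ρ = 7814 kg/m³
  material P: M = 7.66×10⁻³
  material Z: M = 4.78×10⁻³
Highest index: material P.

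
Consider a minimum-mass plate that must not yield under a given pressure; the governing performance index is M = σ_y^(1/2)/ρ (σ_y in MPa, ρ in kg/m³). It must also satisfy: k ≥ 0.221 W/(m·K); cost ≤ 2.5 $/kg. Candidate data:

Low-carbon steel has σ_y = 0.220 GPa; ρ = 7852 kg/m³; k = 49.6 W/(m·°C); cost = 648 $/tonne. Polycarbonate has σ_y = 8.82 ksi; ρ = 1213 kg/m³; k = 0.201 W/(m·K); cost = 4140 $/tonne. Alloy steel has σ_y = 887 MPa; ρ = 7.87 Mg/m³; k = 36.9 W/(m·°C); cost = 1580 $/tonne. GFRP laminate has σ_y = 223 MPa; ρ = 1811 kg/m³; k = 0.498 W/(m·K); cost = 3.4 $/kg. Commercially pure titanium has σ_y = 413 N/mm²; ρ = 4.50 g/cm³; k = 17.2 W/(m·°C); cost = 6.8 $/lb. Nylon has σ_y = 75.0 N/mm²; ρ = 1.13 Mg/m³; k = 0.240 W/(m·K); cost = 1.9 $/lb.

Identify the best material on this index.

alloy steel

Screen on constraints: k ≥ 0.221 W/(m·K); cost ≤ 2.5 $/kg. Survivors: low-carbon steel, alloy steel.
In SI units:
  low-carbon steel: σ_y = 220.0 MPa, ρ = 7852 kg/m³
  alloy steel: σ_y = 887.0 MPa, ρ = 7870 kg/m³
  alloy steel: M = 3.78×10⁻³
  low-carbon steel: M = 1.89×10⁻³
Alloy steel has the largest M.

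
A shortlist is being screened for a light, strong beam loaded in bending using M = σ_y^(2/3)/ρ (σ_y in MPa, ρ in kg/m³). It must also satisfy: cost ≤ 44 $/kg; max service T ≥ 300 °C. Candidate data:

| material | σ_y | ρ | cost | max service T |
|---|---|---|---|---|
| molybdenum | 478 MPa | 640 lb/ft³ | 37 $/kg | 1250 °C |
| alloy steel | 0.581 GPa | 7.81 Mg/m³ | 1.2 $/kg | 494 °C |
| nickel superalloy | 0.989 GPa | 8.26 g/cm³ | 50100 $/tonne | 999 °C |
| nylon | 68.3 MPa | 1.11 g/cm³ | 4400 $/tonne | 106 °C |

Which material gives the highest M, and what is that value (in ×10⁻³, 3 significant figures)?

Screen on constraints: cost ≤ 44 $/kg; max service T ≥ 300 °C. Survivors: molybdenum, alloy steel.
Putting every candidate on a common basis:
  molybdenum: σ_y = 478.0 MPa, ρ = 10250 kg/m³
  alloy steel: σ_y = 581.0 MPa, ρ = 7810 kg/m³
  alloy steel: M = 8.92×10⁻³
  molybdenum: M = 5.96×10⁻³
Highest index: alloy steel.

alloy steel, M = 8.92×10⁻³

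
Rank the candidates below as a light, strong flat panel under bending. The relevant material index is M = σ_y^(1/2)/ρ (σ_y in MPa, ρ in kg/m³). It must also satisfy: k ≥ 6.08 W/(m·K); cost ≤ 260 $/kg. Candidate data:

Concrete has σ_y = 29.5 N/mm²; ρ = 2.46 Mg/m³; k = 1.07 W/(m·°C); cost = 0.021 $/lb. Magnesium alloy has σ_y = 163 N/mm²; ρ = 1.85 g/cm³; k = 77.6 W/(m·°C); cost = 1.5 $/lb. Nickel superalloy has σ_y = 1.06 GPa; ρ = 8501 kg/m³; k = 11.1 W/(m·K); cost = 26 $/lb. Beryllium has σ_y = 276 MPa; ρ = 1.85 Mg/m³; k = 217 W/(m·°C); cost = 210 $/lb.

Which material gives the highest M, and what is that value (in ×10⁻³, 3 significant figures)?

Screen on constraints: k ≥ 6.08 W/(m·K); cost ≤ 260 $/kg. Survivors: magnesium alloy, nickel superalloy.
After converting to SI:
  magnesium alloy: σ_y = 163.0 MPa, ρ = 1850 kg/m³
  nickel superalloy: σ_y = 1060 MPa, ρ = 8501 kg/m³
  magnesium alloy: M = 6.90×10⁻³
  nickel superalloy: M = 3.83×10⁻³
Magnesium alloy has the largest M.

magnesium alloy, M = 6.90×10⁻³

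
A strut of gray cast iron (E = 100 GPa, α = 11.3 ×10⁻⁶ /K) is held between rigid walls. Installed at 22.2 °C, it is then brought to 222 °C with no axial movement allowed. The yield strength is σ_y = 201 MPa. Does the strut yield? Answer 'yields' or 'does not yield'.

ΔT = 199.8 K. Constrained thermal stress σ = E·α·ΔT = 100.0×10³ MPa × 11.3×10⁻⁶ × 199.8 = 226 MPa (compressive).
Compare to σ_y = 201 MPa: σ ≥ σ_y, so it yields.

yields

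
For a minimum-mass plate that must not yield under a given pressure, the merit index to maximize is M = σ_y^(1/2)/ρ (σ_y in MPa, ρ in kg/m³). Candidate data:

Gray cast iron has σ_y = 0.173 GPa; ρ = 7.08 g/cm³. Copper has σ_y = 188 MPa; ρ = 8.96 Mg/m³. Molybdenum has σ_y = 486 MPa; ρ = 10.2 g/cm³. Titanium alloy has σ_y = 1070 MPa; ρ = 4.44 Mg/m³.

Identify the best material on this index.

titanium alloy

Normalizing units and computing the index:
  gray cast iron: σ_y = 173.0 MPa, ρ = 7080 kg/m³
  copper: σ_y = 188.0 MPa, ρ = 8960 kg/m³
  molybdenum: σ_y = 486.0 MPa, ρ = 10200 kg/m³
  titanium alloy: σ_y = 1070 MPa, ρ = 4440 kg/m³
  titanium alloy: M = 7.37×10⁻³
  molybdenum: M = 2.16×10⁻³
  gray cast iron: M = 1.86×10⁻³
  copper: M = 1.53×10⁻³
The maximum is for titanium alloy.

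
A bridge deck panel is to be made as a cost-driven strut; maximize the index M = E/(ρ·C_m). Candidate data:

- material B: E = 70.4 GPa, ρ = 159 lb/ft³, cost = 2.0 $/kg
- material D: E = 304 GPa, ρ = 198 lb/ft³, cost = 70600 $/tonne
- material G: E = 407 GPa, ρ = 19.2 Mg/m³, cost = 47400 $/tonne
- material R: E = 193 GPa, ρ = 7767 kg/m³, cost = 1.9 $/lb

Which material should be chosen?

material B

In SI units:
  material B: E = 70.40 GPa, ρ = 2547 kg/m³, cost = 2.000 $/kg
  material D: E = 304.0 GPa, ρ = 3172 kg/m³, cost = 70.60 $/kg
  material G: E = 407.0 GPa, ρ = 19200 kg/m³, cost = 47.40 $/kg
  material R: E = 193.0 GPa, ρ = 7767 kg/m³, cost = 4.189 $/kg
  material B: M = 13.8 MN·m per $
  material R: M = 5.93 MN·m per $
  material D: M = 1.36 MN·m per $
  material G: M = 0.447 MN·m per $
Highest index: material B.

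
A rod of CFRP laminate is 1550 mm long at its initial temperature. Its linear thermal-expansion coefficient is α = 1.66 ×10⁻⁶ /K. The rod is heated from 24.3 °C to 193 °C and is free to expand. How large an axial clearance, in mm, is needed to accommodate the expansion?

ΔT = 193 − 24.3 = 168.7 K.
ΔL = α·L₀·ΔT = 1.66×10⁻⁶ × 1550 mm × 168.7 K = 0.434 mm.

0.434 mm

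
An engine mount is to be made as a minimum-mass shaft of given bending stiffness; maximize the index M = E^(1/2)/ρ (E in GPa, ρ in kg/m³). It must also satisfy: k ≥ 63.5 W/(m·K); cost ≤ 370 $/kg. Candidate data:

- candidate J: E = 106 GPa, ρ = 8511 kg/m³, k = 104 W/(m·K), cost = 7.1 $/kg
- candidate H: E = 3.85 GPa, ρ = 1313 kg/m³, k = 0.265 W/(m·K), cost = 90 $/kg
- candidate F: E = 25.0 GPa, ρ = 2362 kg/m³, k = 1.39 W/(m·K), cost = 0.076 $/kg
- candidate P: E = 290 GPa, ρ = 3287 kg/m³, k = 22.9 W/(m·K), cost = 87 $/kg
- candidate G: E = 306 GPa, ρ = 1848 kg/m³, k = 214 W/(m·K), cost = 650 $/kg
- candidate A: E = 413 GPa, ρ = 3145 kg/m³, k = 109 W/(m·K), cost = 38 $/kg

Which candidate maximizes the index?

candidate A

Screen on constraints: k ≥ 63.5 W/(m·K); cost ≤ 370 $/kg. Survivors: candidate J, candidate A.
Evaluate M for each candidate:
  candidate A: M = 6.46×10⁻³
  candidate J: M = 1.21×10⁻³
Candidate A has the largest M.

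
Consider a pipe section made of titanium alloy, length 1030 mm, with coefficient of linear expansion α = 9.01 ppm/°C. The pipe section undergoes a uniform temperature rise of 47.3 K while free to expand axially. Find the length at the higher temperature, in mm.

ΔL = α·L₀·ΔT = 9.01×10⁻⁶ × 1030 mm × 47.30 K = 0.439 mm.
L = L₀ + ΔL = 1030 + 0.439 = 1030.4 mm.

1030.4 mm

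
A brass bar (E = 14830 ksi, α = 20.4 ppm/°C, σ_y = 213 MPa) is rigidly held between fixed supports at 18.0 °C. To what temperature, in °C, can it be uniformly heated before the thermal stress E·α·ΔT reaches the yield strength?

E = 14830 ksi = 102.2 GPa.
E·α·ΔT = 213.0 MPa ⇒ ΔT = 213.0 / (102.2×10³ × 20.4×10⁻⁶) = 102.1 K.
T = 18.0 + 102.1 = 120.1 °C.

120 °C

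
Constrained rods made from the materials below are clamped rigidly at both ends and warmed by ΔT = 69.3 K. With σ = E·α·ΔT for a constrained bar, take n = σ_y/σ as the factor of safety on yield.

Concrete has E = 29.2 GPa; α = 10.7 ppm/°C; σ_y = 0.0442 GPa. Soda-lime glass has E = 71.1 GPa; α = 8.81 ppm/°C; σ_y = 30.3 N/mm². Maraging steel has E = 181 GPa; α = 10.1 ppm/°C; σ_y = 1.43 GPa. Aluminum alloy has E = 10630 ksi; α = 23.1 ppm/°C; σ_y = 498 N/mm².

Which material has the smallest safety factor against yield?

soda-lime glass

Converting E to GPa, α to ×10⁻⁶/K, σ_y to MPa, then σ and n for each:
  concrete: E = 29.20, α = 10.7, σ_y = 44.20 → σ = 21.7 MPa, n = 2.04
  soda-lime glass: E = 71.10, α = 8.81, σ_y = 30.30 → σ = 43.4 MPa, n = 0.698
  maraging steel: E = 181.0, α = 10.1, σ_y = 1430 → σ = 127 MPa, n = 11.3
  aluminum alloy: E = 73.29, α = 23.1, σ_y = 498.0 → σ = 117 MPa, n = 4.24
Soda-lime glass has the lowest safety factor, n = 0.698.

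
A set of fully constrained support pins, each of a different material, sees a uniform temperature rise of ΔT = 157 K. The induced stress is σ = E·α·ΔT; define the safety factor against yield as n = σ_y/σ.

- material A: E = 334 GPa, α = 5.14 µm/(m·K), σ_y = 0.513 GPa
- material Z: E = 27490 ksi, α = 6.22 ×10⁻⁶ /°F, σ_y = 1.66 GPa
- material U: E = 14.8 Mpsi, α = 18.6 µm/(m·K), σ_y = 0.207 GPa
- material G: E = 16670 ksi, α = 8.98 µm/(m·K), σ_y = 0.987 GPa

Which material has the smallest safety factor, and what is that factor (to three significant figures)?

With everything in SI (GPa, ×10⁻⁶/K, MPa):
  material A: E = 334.0, α = 5.14, σ_y = 513.0 → σ = 270 MPa, n = 1.90
  material Z: E = 189.5, α = 11.2, σ_y = 1660 → σ = 333 MPa, n = 4.98
  material U: E = 102.0, α = 18.6, σ_y = 207.0 → σ = 298 MPa, n = 0.695
  material G: E = 114.9, α = 8.98, σ_y = 987.0 → σ = 162 MPa, n = 6.09
Material U has the lowest safety factor, n = 0.695.

material U, n = 0.695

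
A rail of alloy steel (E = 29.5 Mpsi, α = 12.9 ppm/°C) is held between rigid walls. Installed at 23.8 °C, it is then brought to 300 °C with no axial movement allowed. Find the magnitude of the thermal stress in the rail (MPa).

725 MPa

E = 29.5 Mpsi = 203.4 GPa.
ΔT = 276.2 K. Constrained thermal stress σ = E·α·ΔT = 203.4×10³ MPa × 12.9×10⁻⁶ × 276.2 = 725 MPa (compressive).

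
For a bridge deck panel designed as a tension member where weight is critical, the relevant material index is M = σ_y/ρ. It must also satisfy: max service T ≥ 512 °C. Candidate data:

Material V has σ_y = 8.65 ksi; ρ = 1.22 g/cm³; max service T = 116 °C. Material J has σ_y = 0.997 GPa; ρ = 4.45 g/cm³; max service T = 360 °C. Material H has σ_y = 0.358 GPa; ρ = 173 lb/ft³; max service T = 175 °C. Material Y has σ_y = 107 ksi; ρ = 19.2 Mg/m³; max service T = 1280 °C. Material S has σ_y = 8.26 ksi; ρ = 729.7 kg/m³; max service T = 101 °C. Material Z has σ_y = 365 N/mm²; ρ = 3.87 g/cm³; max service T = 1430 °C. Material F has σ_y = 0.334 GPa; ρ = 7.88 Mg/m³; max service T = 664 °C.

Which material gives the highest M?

material Z

Screen on constraints: max service T ≥ 512 °C. Survivors: material Y, material Z, material F.
In SI units:
  material Y: σ_y = 737.7 MPa, ρ = 19200 kg/m³
  material Z: σ_y = 365.0 MPa, ρ = 3870 kg/m³
  material F: σ_y = 334.0 MPa, ρ = 7880 kg/m³
  material Z: M = 94.3 kN·m/kg
  material F: M = 42.4 kN·m/kg
  material Y: M = 38.4 kN·m/kg
Material Z has the largest M.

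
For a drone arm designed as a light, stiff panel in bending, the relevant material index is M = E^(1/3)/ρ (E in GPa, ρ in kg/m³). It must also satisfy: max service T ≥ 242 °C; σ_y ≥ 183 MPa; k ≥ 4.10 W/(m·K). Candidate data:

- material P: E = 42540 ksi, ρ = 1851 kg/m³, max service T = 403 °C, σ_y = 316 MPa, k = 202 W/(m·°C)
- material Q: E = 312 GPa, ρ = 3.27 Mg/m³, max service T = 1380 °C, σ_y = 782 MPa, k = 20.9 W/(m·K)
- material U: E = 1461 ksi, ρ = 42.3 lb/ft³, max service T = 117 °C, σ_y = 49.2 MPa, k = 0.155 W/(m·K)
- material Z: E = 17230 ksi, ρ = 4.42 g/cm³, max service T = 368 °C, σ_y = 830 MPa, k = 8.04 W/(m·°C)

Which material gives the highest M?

material P

Screen on constraints: max service T ≥ 242 °C; σ_y ≥ 183 MPa; k ≥ 4.10 W/(m·K). Survivors: material P, material Q, material Z.
Normalizing units and computing the index:
  material P: E = 293.3 GPa, ρ = 1851 kg/m³
  material Q: E = 312.0 GPa, ρ = 3270 kg/m³
  material Z: E = 118.8 GPa, ρ = 4420 kg/m³
  material P: M = 3.59×10⁻³
  material Q: M = 2.07×10⁻³
  material Z: M = 1.11×10⁻³
Material P has the largest M.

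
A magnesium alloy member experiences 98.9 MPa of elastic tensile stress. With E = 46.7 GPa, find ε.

ε = σ/E = 98.9 / 46700 = 2.12×10⁻³.

2.12×10⁻³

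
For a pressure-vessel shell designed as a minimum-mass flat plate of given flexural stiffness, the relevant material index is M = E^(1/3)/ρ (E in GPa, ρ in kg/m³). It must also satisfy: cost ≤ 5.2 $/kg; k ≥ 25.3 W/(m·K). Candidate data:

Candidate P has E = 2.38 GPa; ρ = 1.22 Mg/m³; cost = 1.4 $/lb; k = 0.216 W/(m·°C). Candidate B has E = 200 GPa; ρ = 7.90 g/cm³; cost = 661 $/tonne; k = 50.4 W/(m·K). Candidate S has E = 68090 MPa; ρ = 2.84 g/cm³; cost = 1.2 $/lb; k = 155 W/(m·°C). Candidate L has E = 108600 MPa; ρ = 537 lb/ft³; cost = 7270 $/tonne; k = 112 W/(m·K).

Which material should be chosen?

Screen on constraints: cost ≤ 5.2 $/kg; k ≥ 25.3 W/(m·K). Survivors: candidate B, candidate S.
Putting every candidate on a common basis:
  candidate B: E = 200.0 GPa, ρ = 7900 kg/m³
  candidate S: E = 68.09 GPa, ρ = 2840 kg/m³
  candidate S: M = 1.44×10⁻³
  candidate B: M = 0.740×10⁻³
Highest index: candidate S.

candidate S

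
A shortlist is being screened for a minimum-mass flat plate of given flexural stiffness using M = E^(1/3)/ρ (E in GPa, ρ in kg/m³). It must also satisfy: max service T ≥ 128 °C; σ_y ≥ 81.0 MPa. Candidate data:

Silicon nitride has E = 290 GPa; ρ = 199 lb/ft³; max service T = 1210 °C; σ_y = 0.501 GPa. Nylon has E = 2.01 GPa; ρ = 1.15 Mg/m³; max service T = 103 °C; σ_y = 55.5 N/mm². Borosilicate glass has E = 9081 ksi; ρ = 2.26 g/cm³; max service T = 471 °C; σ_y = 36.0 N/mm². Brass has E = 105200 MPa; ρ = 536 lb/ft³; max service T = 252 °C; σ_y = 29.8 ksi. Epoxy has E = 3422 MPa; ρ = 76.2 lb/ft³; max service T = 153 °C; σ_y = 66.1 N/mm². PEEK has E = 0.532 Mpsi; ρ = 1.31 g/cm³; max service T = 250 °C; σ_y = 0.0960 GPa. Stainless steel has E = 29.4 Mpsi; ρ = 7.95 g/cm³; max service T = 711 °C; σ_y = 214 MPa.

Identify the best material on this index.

silicon nitride

Screen on constraints: max service T ≥ 128 °C; σ_y ≥ 81.0 MPa. Survivors: silicon nitride, brass, PEEK, stainless steel.
After converting to SI:
  silicon nitride: E = 290.0 GPa, ρ = 3188 kg/m³
  brass: E = 105.2 GPa, ρ = 8586 kg/m³
  PEEK: E = 3.668 GPa, ρ = 1310 kg/m³
  stainless steel: E = 202.7 GPa, ρ = 7950 kg/m³
  silicon nitride: M = 2.08×10⁻³
  PEEK: M = 1.18×10⁻³
  stainless steel: M = 0.739×10⁻³
  brass: M = 0.550×10⁻³
Silicon nitride has the largest M.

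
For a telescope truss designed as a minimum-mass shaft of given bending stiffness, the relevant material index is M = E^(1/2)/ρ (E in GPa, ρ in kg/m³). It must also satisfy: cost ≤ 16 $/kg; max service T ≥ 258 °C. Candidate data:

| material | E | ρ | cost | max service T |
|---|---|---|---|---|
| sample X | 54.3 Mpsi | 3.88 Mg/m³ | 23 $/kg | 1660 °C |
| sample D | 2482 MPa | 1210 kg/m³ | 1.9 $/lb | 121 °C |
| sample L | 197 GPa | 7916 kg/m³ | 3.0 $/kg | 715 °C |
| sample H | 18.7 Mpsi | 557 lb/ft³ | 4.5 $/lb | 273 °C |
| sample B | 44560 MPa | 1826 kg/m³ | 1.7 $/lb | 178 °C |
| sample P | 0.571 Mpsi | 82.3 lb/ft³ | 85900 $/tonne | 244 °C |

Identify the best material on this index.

Screen on constraints: cost ≤ 16 $/kg; max service T ≥ 258 °C. Survivors: sample L, sample H.
Putting every candidate on a common basis:
  sample L: E = 197.0 GPa, ρ = 7916 kg/m³
  sample H: E = 128.9 GPa, ρ = 8922 kg/m³
  sample L: M = 1.77×10⁻³
  sample H: M = 1.27×10⁻³
Sample L ranks first.

sample L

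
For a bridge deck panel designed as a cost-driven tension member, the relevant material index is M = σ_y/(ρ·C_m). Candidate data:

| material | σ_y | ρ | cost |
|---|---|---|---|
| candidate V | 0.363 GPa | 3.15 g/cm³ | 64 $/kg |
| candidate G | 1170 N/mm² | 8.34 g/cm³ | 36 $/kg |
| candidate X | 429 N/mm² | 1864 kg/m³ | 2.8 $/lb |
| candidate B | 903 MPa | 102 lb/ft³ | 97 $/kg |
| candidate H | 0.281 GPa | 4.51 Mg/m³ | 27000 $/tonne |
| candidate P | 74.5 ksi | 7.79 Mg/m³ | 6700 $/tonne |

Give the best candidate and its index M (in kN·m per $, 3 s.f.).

In SI units:
  candidate V: σ_y = 363.0 MPa, ρ = 3150 kg/m³, cost = 64.00 $/kg
  candidate G: σ_y = 1170 MPa, ρ = 8340 kg/m³, cost = 36.00 $/kg
  candidate X: σ_y = 429.0 MPa, ρ = 1864 kg/m³, cost = 6.173 $/kg
  candidate B: σ_y = 903.0 MPa, ρ = 1634 kg/m³, cost = 97.00 $/kg
  candidate H: σ_y = 281.0 MPa, ρ = 4510 kg/m³, cost = 27.00 $/kg
  candidate P: σ_y = 513.7 MPa, ρ = 7790 kg/m³, cost = 6.700 $/kg
  candidate X: M = 37.3 kN·m per $
  candidate P: M = 9.84 kN·m per $
  candidate B: M = 5.70 kN·m per $
  candidate G: M = 3.90 kN·m per $
  candidate H: M = 2.31 kN·m per $
  candidate V: M = 1.80 kN·m per $
Highest index: candidate X.

candidate X, M = 37.3 kN·m per $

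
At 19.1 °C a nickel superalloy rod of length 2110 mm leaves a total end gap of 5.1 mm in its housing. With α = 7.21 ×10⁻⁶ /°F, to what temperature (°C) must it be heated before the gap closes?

205 °C

α = 7.21×10⁻⁶/°F × 9/5 = 13.0×10⁻⁶/K.
α·L₀·ΔT = 5.1 mm ⇒ ΔT = 5.1 / (13.0×10⁻⁶ × 2110.0) = 186.2 K.
T = 19.1 + 186.2 = 205.3 °C.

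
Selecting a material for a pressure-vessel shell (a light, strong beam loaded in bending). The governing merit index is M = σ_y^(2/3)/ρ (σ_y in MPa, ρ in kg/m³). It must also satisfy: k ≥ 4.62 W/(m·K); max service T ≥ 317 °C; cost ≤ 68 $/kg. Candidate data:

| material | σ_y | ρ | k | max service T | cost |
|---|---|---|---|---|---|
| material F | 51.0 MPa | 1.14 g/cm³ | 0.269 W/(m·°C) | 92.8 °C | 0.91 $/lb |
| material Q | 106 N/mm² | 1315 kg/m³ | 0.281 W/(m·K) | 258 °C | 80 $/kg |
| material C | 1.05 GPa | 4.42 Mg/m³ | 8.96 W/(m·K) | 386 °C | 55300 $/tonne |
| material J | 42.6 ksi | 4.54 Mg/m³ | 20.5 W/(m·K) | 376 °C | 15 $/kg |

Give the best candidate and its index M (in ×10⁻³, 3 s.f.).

Screen on constraints: k ≥ 4.62 W/(m·K); max service T ≥ 317 °C; cost ≤ 68 $/kg. Survivors: material C, material J.
Normalizing units and computing the index:
  material C: σ_y = 1050 MPa, ρ = 4420 kg/m³
  material J: σ_y = 293.7 MPa, ρ = 4540 kg/m³
  material C: M = 23.4×10⁻³
  material J: M = 9.73×10⁻³
Highest index: material C.

material C, M = 23.4×10⁻³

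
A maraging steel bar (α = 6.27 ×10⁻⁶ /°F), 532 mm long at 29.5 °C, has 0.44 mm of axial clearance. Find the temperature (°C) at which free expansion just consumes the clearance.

103 °C

α = 6.27×10⁻⁶/°F × 9/5 = 11.3×10⁻⁶/K.
α·L₀·ΔT = 0.44 mm ⇒ ΔT = 0.44 / (11.3×10⁻⁶ × 532.0) = 73.28 K.
T = 29.5 + 73.28 = 102.8 °C.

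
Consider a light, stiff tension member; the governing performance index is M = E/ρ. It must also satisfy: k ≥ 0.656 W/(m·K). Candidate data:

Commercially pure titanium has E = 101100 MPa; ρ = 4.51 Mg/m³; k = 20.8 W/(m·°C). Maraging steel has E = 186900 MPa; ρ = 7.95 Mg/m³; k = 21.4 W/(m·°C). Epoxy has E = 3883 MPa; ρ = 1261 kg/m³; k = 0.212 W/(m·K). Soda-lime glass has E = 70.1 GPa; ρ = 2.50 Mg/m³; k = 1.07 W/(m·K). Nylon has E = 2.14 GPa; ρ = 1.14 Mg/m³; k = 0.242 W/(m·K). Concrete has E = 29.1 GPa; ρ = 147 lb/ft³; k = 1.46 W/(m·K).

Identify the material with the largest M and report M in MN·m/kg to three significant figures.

Screen on constraints: k ≥ 0.656 W/(m·K). Survivors: commercially pure titanium, maraging steel, soda-lime glass, concrete.
Putting every candidate on a common basis:
  commercially pure titanium: E = 101.1 GPa, ρ = 4510 kg/m³
  maraging steel: E = 186.9 GPa, ρ = 7950 kg/m³
  soda-lime glass: E = 70.10 GPa, ρ = 2500 kg/m³
  concrete: E = 29.10 GPa, ρ = 2355 kg/m³
  soda-lime glass: M = 28.0 MN·m/kg
  maraging steel: M = 23.5 MN·m/kg
  commercially pure titanium: M = 22.4 MN·m/kg
  concrete: M = 12.4 MN·m/kg
Soda-lime glass ranks first.

soda-lime glass, M = 28.0 MN·m/kg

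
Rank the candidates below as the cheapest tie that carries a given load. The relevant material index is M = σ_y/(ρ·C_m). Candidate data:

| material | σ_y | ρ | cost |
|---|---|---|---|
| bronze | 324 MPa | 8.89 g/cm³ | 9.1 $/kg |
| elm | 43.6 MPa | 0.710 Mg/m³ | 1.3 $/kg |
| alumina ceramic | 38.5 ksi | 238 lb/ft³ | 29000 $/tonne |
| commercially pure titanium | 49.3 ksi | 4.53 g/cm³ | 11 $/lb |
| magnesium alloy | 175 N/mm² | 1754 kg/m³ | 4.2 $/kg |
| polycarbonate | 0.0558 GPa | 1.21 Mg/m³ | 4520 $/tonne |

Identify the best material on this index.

elm

After converting to SI:
  bronze: σ_y = 324.0 MPa, ρ = 8890 kg/m³, cost = 9.100 $/kg
  elm: σ_y = 43.60 MPa, ρ = 710.0 kg/m³, cost = 1.300 $/kg
  alumina ceramic: σ_y = 265.4 MPa, ρ = 3812 kg/m³, cost = 29.00 $/kg
  commercially pure titanium: σ_y = 339.9 MPa, ρ = 4530 kg/m³, cost = 24.25 $/kg
  magnesium alloy: σ_y = 175.0 MPa, ρ = 1754 kg/m³, cost = 4.200 $/kg
  polycarbonate: σ_y = 55.80 MPa, ρ = 1210 kg/m³, cost = 4.520 $/kg
  elm: M = 47.2 kN·m per $
  magnesium alloy: M = 23.8 kN·m per $
  polycarbonate: M = 10.2 kN·m per $
  bronze: M = 4.00 kN·m per $
  commercially pure titanium: M = 3.09 kN·m per $
  alumina ceramic: M = 2.40 kN·m per $
Elm ranks first.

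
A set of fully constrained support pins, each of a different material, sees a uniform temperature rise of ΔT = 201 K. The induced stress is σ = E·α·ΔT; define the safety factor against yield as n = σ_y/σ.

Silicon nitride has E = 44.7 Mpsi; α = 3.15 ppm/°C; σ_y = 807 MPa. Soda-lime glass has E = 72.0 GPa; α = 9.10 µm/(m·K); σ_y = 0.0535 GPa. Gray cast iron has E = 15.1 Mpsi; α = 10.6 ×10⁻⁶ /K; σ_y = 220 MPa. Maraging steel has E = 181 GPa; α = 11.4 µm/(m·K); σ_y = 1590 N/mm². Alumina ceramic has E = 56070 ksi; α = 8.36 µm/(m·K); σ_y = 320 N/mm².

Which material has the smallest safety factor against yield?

Per material, after unit conversion:
  silicon nitride: E = 308.2, α = 3.15, σ_y = 807.0 → σ = 195 MPa, n = 4.14
  soda-lime glass: E = 72.00, α = 9.10, σ_y = 53.50 → σ = 132 MPa, n = 0.406
  gray cast iron: E = 104.1, α = 10.6, σ_y = 220.0 → σ = 222 MPa, n = 0.992
  maraging steel: E = 181.0, α = 11.4, σ_y = 1590 → σ = 415 MPa, n = 3.83
  alumina ceramic: E = 386.6, α = 8.36, σ_y = 320.0 → σ = 650 MPa, n = 0.493
Soda-lime glass has the lowest safety factor, n = 0.406.

soda-lime glass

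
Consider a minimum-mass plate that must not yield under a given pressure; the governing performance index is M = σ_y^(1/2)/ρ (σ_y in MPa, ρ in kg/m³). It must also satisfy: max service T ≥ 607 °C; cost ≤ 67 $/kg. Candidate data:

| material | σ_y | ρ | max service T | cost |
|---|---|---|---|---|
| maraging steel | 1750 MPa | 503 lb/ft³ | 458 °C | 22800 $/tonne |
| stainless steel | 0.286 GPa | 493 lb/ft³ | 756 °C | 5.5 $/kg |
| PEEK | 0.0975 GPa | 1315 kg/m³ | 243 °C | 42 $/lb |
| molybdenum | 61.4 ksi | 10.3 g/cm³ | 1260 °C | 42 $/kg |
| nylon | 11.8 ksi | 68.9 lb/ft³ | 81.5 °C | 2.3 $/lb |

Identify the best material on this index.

stainless steel

Screen on constraints: max service T ≥ 607 °C; cost ≤ 67 $/kg. Survivors: stainless steel, molybdenum.
Normalizing units and computing the index:
  stainless steel: σ_y = 286.0 MPa, ρ = 7897 kg/m³
  molybdenum: σ_y = 423.3 MPa, ρ = 10300 kg/m³
  stainless steel: M = 2.14×10⁻³
  molybdenum: M = 2.00×10⁻³
Stainless steel has the largest M.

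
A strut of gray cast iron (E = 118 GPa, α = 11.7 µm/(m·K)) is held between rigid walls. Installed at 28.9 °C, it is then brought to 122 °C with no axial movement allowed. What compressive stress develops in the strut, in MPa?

ΔT = 93.10 K. Constrained thermal stress σ = E·α·ΔT = 118.0×10³ MPa × 11.7×10⁻⁶ × 93.10 = 129 MPa (compressive).

129 MPa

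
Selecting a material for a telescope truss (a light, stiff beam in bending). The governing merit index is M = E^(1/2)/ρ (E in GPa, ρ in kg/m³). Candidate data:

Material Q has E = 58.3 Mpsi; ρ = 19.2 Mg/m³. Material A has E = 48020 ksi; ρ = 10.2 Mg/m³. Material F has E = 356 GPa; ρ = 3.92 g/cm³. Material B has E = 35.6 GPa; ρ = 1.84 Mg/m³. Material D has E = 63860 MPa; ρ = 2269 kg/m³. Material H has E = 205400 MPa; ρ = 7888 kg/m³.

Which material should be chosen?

material F

Putting every candidate on a common basis:
  material Q: E = 402.0 GPa, ρ = 19200 kg/m³
  material A: E = 331.1 GPa, ρ = 10200 kg/m³
  material F: E = 356.0 GPa, ρ = 3920 kg/m³
  material B: E = 35.60 GPa, ρ = 1840 kg/m³
  material D: E = 63.86 GPa, ρ = 2269 kg/m³
  material H: E = 205.4 GPa, ρ = 7888 kg/m³
  material F: M = 4.81×10⁻³
  material D: M = 3.52×10⁻³
  material B: M = 3.24×10⁻³
  material H: M = 1.82×10⁻³
  material A: M = 1.78×10⁻³
  material Q: M = 1.04×10⁻³
Material F ranks first.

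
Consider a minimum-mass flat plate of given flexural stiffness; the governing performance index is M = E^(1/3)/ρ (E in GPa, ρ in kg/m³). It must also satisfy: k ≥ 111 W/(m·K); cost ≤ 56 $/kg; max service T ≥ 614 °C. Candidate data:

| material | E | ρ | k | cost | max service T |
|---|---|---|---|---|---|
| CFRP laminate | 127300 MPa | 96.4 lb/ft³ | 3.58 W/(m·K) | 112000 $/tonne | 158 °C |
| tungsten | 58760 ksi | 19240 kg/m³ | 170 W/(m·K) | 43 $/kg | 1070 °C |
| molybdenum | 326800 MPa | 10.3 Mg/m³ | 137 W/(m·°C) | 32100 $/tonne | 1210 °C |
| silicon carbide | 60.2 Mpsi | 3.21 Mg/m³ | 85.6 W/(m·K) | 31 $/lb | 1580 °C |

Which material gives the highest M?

molybdenum

Screen on constraints: k ≥ 111 W/(m·K); cost ≤ 56 $/kg; max service T ≥ 614 °C. Survivors: tungsten, molybdenum.
Normalizing units and computing the index:
  tungsten: E = 405.1 GPa, ρ = 19240 kg/m³
  molybdenum: E = 326.8 GPa, ρ = 10300 kg/m³
  molybdenum: M = 0.669×10⁻³
  tungsten: M = 0.385×10⁻³
Molybdenum ranks first.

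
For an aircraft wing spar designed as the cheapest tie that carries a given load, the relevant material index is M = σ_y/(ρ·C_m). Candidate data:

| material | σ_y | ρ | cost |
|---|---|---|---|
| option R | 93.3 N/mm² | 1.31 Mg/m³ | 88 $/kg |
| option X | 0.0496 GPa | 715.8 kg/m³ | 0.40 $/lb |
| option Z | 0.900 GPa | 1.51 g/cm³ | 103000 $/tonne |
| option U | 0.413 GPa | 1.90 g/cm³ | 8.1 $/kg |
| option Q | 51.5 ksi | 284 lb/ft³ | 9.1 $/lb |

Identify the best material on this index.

option X

Normalizing units and computing the index:
  option R: σ_y = 93.30 MPa, ρ = 1310 kg/m³, cost = 88.00 $/kg
  option X: σ_y = 49.60 MPa, ρ = 715.8 kg/m³, cost = 0.8818 $/kg
  option Z: σ_y = 900.0 MPa, ρ = 1510 kg/m³, cost = 103.0 $/kg
  option U: σ_y = 413.0 MPa, ρ = 1900 kg/m³, cost = 8.100 $/kg
  option Q: σ_y = 355.1 MPa, ρ = 4549 kg/m³, cost = 20.06 $/kg
  option X: M = 78.6 kN·m per $
  option U: M = 26.8 kN·m per $
  option Z: M = 5.79 kN·m per $
  option Q: M = 3.89 kN·m per $
  option R: M = 0.809 kN·m per $
Option X has the largest M.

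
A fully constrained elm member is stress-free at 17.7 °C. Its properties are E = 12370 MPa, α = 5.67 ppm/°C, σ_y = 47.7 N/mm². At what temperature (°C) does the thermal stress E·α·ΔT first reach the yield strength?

698 °C

E = 12370 MPa = 12.37 GPa.
σ_y = 47.7 N/mm² = 47.70 MPa.
E·α·ΔT = 47.70 MPa ⇒ ΔT = 47.70 / (12.37×10³ × 5.67×10⁻⁶) = 680.1 K.
T = 17.7 + 680.1 = 697.8 °C.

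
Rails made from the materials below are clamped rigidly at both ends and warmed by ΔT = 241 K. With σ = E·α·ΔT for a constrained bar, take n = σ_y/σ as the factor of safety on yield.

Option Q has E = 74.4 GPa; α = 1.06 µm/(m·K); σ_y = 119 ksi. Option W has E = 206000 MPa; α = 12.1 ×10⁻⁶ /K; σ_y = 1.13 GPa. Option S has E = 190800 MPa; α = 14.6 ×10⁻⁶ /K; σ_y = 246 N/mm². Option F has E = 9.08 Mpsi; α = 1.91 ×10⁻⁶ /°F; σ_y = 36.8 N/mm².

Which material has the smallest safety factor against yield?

option S

Converting E to GPa, α to ×10⁻⁶/K, σ_y to MPa, then σ and n for each:
  option Q: E = 74.40, α = 1.06, σ_y = 820.5 → σ = 19.0 MPa, n = 43.2
  option W: E = 206.0, α = 12.1, σ_y = 1130 → σ = 601 MPa, n = 1.88
  option S: E = 190.8, α = 14.6, σ_y = 246.0 → σ = 671 MPa, n = 0.366
  option F: E = 62.60, α = 3.44, σ_y = 36.80 → σ = 51.9 MPa, n = 0.709
The minimum is option S at n = 0.366.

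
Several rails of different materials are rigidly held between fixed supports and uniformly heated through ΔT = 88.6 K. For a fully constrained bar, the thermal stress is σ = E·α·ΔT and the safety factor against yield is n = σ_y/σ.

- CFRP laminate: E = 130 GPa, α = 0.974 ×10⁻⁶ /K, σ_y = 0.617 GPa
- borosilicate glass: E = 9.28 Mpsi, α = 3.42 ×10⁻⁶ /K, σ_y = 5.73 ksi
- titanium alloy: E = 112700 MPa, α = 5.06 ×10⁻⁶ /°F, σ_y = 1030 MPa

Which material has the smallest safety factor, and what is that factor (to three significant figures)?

Per material, after unit conversion:
  CFRP laminate: E = 130.0, α = 0.974, σ_y = 617.0 → σ = 11.2 MPa, n = 55.0
  borosilicate glass: E = 63.98, α = 3.42, σ_y = 39.51 → σ = 19.4 MPa, n = 2.04
  titanium alloy: E = 112.7, α = 9.11, σ_y = 1030 → σ = 90.9 MPa, n = 11.3
The minimum is borosilicate glass at n = 2.04.

borosilicate glass, n = 2.04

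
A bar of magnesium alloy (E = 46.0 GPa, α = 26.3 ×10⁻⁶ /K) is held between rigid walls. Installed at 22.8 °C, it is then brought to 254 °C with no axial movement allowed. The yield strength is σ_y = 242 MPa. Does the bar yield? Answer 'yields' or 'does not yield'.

ΔT = 231.2 K. Constrained thermal stress σ = E·α·ΔT = 46.00×10³ MPa × 26.3×10⁻⁶ × 231.2 = 280 MPa (compressive).
Compare to σ_y = 242 MPa: σ ≥ σ_y, so it yields.

yields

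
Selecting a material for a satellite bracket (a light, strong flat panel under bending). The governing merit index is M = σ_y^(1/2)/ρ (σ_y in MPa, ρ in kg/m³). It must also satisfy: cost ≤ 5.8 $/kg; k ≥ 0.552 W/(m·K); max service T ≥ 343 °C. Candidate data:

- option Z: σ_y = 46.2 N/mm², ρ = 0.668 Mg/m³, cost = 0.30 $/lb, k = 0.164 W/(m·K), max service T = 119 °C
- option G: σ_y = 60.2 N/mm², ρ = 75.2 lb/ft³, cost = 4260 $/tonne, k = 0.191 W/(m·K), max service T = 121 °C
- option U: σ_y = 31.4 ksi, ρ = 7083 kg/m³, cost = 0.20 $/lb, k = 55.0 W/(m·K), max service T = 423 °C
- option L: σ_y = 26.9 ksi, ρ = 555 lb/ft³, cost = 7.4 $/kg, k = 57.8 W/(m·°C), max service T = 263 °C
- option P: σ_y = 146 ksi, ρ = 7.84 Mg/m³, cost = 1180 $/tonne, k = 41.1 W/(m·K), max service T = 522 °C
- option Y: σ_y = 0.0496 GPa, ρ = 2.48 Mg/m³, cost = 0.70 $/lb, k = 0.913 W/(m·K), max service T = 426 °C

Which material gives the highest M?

Screen on constraints: cost ≤ 5.8 $/kg; k ≥ 0.552 W/(m·K); max service T ≥ 343 °C. Survivors: option U, option P, option Y.
Normalizing units and computing the index:
  option U: σ_y = 216.5 MPa, ρ = 7083 kg/m³
  option P: σ_y = 1007 MPa, ρ = 7840 kg/m³
  option Y: σ_y = 49.60 MPa, ρ = 2480 kg/m³
  option P: M = 4.05×10⁻³
  option Y: M = 2.84×10⁻³
  option U: M = 2.08×10⁻³
Option P has the largest M.

option P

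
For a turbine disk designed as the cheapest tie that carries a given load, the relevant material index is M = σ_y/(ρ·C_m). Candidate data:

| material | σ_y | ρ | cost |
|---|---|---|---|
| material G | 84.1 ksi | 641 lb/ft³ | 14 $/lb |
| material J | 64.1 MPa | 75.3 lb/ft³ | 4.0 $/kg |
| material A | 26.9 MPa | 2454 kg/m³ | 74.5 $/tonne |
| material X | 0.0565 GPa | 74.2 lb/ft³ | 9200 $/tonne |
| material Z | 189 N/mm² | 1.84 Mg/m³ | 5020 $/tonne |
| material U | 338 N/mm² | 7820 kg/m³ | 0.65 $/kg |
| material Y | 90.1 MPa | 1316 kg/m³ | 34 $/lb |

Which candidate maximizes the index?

After converting to SI:
  material G: σ_y = 579.8 MPa, ρ = 10270 kg/m³, cost = 30.86 $/kg
  material J: σ_y = 64.10 MPa, ρ = 1206 kg/m³, cost = 4.000 $/kg
  material A: σ_y = 26.90 MPa, ρ = 2454 kg/m³, cost = 0.07450 $/kg
  material X: σ_y = 56.50 MPa, ρ = 1189 kg/m³, cost = 9.200 $/kg
  material Z: σ_y = 189.0 MPa, ρ = 1840 kg/m³, cost = 5.020 $/kg
  material U: σ_y = 338.0 MPa, ρ = 7820 kg/m³, cost = 0.6500 $/kg
  material Y: σ_y = 90.10 MPa, ρ = 1316 kg/m³, cost = 74.96 $/kg
  material A: M = 147 kN·m per $
  material U: M = 66.5 kN·m per $
  material Z: M = 20.5 kN·m per $
  material J: M = 13.3 kN·m per $
  material X: M = 5.17 kN·m per $
  material G: M = 1.83 kN·m per $
  material Y: M = 0.913 kN·m per $
Material A has the largest M.

material A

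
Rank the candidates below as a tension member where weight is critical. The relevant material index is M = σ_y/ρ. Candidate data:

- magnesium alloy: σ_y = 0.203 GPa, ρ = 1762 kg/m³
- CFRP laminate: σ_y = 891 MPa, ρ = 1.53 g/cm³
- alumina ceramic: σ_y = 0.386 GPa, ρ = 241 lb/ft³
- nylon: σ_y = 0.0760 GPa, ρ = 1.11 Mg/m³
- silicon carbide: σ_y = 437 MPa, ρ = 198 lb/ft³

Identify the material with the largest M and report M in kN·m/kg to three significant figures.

CFRP laminate, M = 582 kN·m/kg

After converting to SI:
  magnesium alloy: σ_y = 203.0 MPa, ρ = 1762 kg/m³
  CFRP laminate: σ_y = 891.0 MPa, ρ = 1530 kg/m³
  alumina ceramic: σ_y = 386.0 MPa, ρ = 3860 kg/m³
  nylon: σ_y = 76.00 MPa, ρ = 1110 kg/m³
  silicon carbide: σ_y = 437.0 MPa, ρ = 3172 kg/m³
  CFRP laminate: M = 582 kN·m/kg
  silicon carbide: M = 138 kN·m/kg
  magnesium alloy: M = 115 kN·m/kg
  alumina ceramic: M = 100 kN·m/kg
  nylon: M = 68.5 kN·m/kg
The maximum is for CFRP laminate.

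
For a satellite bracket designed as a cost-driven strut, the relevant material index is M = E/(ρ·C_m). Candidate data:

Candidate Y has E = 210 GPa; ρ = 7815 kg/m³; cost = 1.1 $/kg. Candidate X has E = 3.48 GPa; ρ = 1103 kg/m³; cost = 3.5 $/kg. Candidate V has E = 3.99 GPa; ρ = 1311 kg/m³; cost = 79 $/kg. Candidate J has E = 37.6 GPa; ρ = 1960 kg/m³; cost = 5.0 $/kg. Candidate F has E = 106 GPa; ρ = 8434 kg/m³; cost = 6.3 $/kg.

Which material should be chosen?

Computing M directly (units already consistent):
  candidate Y: M = 24.4 MN·m per $
  candidate J: M = 3.84 MN·m per $
  candidate F: M = 1.99 MN·m per $
  candidate X: M = 0.901 MN·m per $
  candidate V: M = 0.0385 MN·m per $
Highest index: candidate Y.

candidate Y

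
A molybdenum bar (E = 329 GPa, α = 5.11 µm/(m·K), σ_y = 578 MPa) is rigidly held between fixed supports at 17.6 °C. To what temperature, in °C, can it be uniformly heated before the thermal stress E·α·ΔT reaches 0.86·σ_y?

E·α·ΔT = 497.1 MPa ⇒ ΔT = 497.1 / (329.0×10³ × 5.11×10⁻⁶) = 295.7 K.
T = 17.6 + 295.7 = 313.3 °C.

313 °C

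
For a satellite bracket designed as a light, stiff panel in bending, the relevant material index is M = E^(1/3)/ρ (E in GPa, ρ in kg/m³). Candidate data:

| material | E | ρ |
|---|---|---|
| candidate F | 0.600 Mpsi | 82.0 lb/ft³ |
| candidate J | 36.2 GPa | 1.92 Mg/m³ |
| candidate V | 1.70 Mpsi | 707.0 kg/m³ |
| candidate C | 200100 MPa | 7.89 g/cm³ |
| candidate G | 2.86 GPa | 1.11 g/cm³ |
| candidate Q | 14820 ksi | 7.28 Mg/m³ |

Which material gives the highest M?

candidate V

In SI units:
  candidate F: E = 4.137 GPa, ρ = 1314 kg/m³
  candidate J: E = 36.20 GPa, ρ = 1920 kg/m³
  candidate V: E = 11.72 GPa, ρ = 707.0 kg/m³
  candidate C: E = 200.1 GPa, ρ = 7890 kg/m³
  candidate G: E = 2.860 GPa, ρ = 1110 kg/m³
  candidate Q: E = 102.2 GPa, ρ = 7280 kg/m³
  candidate V: M = 3.21×10⁻³
  candidate J: M = 1.72×10⁻³
  candidate G: M = 1.28×10⁻³
  candidate F: M = 1.22×10⁻³
  candidate C: M = 0.741×10⁻³
  candidate Q: M = 0.642×10⁻³
Candidate V has the largest M.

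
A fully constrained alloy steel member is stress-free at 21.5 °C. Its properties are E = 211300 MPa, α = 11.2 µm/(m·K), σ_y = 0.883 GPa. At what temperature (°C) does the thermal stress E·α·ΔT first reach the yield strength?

E = 211300 MPa = 211.3 GPa.
σ_y = 0.883 GPa = 883.0 MPa.
E·α·ΔT = 883.0 MPa ⇒ ΔT = 883.0 / (211.3×10³ × 11.2×10⁻⁶) = 373.1 K.
T = 21.5 + 373.1 = 394.6 °C.

395 °C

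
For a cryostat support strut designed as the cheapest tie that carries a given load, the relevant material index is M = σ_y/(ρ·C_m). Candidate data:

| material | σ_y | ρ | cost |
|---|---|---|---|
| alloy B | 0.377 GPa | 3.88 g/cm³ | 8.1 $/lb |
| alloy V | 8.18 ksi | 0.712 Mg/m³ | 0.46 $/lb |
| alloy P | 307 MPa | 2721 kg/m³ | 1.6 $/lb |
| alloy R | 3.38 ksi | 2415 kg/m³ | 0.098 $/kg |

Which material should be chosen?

In SI units:
  alloy B: σ_y = 377.0 MPa, ρ = 3880 kg/m³, cost = 17.86 $/kg
  alloy V: σ_y = 56.40 MPa, ρ = 712.0 kg/m³, cost = 1.014 $/kg
  alloy P: σ_y = 307.0 MPa, ρ = 2721 kg/m³, cost = 3.527 $/kg
  alloy R: σ_y = 23.30 MPa, ρ = 2415 kg/m³, cost = 0.09800 $/kg
  alloy R: M = 98.5 kN·m per $
  alloy V: M = 78.1 kN·m per $
  alloy P: M = 32.0 kN·m per $
  alloy B: M = 5.44 kN·m per $
The maximum is for alloy R.

alloy R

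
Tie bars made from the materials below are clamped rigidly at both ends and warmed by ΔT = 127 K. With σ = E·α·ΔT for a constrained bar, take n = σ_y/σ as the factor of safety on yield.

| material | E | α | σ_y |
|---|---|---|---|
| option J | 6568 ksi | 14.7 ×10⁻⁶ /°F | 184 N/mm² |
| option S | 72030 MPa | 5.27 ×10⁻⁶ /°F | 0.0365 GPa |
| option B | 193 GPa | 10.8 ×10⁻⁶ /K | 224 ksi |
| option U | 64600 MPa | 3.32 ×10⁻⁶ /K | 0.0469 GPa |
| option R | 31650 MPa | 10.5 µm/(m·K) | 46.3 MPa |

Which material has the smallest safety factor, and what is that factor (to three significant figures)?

Converting E to GPa, α to ×10⁻⁶/K, σ_y to MPa, then σ and n for each:
  option J: E = 45.28, α = 26.5, σ_y = 184.0 → σ = 152 MPa, n = 1.21
  option S: E = 72.03, α = 9.49, σ_y = 36.50 → σ = 86.8 MPa, n = 0.421
  option B: E = 193.0, α = 10.8, σ_y = 1544 → σ = 265 MPa, n = 5.83
  option U: E = 64.60, α = 3.32, σ_y = 46.90 → σ = 27.2 MPa, n = 1.72
  option R: E = 31.65, α = 10.5, σ_y = 46.30 → σ = 42.2 MPa, n = 1.10
Option S has the lowest safety factor, n = 0.421.

option S, n = 0.421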